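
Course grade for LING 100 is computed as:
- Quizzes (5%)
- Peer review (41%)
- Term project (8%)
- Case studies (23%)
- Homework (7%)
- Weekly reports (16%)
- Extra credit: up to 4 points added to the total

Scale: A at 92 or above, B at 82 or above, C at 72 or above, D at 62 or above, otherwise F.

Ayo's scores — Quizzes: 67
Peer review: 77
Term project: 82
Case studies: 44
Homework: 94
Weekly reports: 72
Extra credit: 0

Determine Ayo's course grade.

D

Weighted total:
  Quizzes 67 × 0.05 = 3.35
  Peer review 77 × 0.41 = 31.57
  Term project 82 × 0.08 = 6.56
  Case studies 44 × 0.23 = 10.12
  Homework 94 × 0.07 = 6.58
  Weekly reports 72 × 0.16 = 11.52
Sum = 69.7
Extra credit: 69.7 + 0 = 69.7
69.7 is ≥ 62 and < 72 → D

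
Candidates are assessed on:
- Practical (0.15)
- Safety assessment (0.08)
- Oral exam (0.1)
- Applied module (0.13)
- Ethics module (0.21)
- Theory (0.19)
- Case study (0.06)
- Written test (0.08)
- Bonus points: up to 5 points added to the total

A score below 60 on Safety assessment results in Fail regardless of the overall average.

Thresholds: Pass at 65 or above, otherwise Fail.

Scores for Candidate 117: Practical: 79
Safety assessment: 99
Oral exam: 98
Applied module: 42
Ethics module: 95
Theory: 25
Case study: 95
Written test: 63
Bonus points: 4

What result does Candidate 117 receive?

Pass

Safety assessment score 99 ≥ 60: minimum met.
Weighted total:
  Practical 79 × 0.15 = 11.85
  Safety assessment 99 × 0.08 = 7.92
  Oral exam 98 × 0.1 = 9.8
  Applied module 42 × 0.13 = 5.46
  Ethics module 95 × 0.21 = 19.95
  Theory 25 × 0.19 = 4.75
  Case study 95 × 0.06 = 5.7
  Written test 63 × 0.08 = 5.04
Sum = 70.47
Bonus points: 70.47 + 4 = 74.47
74.47 ≥ 65 → Pass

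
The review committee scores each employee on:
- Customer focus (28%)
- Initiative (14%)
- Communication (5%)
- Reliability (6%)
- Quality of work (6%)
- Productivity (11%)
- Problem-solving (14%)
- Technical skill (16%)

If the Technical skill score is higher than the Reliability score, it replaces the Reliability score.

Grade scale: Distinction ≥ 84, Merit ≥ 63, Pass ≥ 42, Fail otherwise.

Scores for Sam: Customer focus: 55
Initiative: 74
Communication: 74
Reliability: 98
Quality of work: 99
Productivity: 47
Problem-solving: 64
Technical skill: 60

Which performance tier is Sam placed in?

Merit

Technical skill (60) ≤ Reliability (98), so Reliability stays at 98.
Weighted total:
  Customer focus 55 × 0.28 = 15.4
  Initiative 74 × 0.14 = 10.36
  Communication 74 × 0.05 = 3.7
  Reliability 98 × 0.06 = 5.88
  Quality of work 99 × 0.06 = 5.94
  Productivity 47 × 0.11 = 5.17
  Problem-solving 64 × 0.14 = 8.96
  Technical skill 60 × 0.16 = 9.6
Sum = 65.01
65.01 is ≥ 63 and < 84 → Merit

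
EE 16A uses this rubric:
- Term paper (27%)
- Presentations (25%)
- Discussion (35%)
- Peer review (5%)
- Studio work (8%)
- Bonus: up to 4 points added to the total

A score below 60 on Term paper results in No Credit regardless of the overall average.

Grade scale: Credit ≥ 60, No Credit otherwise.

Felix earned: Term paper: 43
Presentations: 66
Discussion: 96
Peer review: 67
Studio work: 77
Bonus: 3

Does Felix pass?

Term paper score 43 < 60: minimum not met.
Weighted total:
  Term paper 43 × 0.27 = 11.61
  Presentations 66 × 0.25 = 16.5
  Discussion 96 × 0.35 = 33.6
  Peer review 67 × 0.05 = 3.35
  Studio work 77 × 0.08 = 6.16
Sum = 71.22
Bonus: 71.22 + 3 = 74.22
Because the Term paper minimum was not met, the result is No Credit.

No Credit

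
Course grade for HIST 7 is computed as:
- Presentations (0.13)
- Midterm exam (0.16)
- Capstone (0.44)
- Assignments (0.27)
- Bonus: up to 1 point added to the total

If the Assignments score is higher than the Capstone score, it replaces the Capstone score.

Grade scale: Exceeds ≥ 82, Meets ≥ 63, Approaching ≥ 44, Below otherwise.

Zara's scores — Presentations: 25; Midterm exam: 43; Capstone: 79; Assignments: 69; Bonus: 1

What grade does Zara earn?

Assignments (69) ≤ Capstone (79), so Capstone stays at 79.
Weighted total:
  Presentations 25 × 0.13 = 3.25
  Midterm exam 43 × 0.16 = 6.88
  Capstone 79 × 0.44 = 34.76
  Assignments 69 × 0.27 = 18.63
Sum = 63.52
Bonus: 63.52 + 1 = 64.52
64.52 is ≥ 63 and < 82 → Meets

Meets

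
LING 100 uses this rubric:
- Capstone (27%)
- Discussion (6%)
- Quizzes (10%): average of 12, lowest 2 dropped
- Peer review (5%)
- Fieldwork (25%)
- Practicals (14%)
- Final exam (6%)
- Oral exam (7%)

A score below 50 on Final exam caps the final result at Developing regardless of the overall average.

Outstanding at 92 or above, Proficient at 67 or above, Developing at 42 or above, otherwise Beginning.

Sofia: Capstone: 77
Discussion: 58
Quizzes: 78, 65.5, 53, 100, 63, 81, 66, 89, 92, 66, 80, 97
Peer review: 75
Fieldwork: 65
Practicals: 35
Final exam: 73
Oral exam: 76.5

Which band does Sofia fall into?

Proficient

Quizzes: drop 53, 63 → average of remaining 10 = 814.5/10 = 81.45
Final exam score 73 ≥ 50: minimum met.
Weighted total:
  Capstone 77 × 0.27 = 20.79
  Discussion 58 × 0.06 = 3.48
  Quizzes 81.45 × 0.1 = 8.145
  Peer review 75 × 0.05 = 3.75
  Fieldwork 65 × 0.25 = 16.25
  Practicals 35 × 0.14 = 4.9
  Final exam 73 × 0.06 = 4.38
  Oral exam 76.5 × 0.07 = 5.355
Sum = 67.05
67.05 is ≥ 67 and < 92 → Proficient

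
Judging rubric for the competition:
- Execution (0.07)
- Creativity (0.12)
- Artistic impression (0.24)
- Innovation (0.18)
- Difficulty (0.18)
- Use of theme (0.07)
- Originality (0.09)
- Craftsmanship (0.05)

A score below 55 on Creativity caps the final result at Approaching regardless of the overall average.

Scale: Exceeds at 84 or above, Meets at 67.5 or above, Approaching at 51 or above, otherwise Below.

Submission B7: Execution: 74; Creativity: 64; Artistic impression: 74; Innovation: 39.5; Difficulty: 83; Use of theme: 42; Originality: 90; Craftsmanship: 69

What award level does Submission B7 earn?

Creativity score 64 ≥ 55: minimum met.
Weighted total:
  Execution 74 × 0.07 = 5.18
  Creativity 64 × 0.12 = 7.68
  Artistic impression 74 × 0.24 = 17.76
  Innovation 39.5 × 0.18 = 7.11
  Difficulty 83 × 0.18 = 14.94
  Use of theme 42 × 0.07 = 2.94
  Originality 90 × 0.09 = 8.1
  Craftsmanship 69 × 0.05 = 3.45
Sum = 67.16
67.16 is ≥ 51 and < 67.5 → Approaching

Approaching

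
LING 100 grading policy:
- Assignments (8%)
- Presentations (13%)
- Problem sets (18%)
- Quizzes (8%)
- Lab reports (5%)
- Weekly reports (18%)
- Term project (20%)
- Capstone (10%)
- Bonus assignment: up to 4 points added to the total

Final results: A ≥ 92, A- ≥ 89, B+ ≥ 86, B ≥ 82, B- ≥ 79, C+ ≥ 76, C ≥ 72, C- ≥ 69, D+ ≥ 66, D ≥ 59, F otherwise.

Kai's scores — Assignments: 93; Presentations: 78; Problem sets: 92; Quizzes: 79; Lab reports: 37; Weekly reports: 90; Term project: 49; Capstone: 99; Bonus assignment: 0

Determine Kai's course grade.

Weighted total:
  Assignments 93 × 0.08 = 7.44
  Presentations 78 × 0.13 = 10.14
  Problem sets 92 × 0.18 = 16.56
  Quizzes 79 × 0.08 = 6.32
  Lab reports 37 × 0.05 = 1.85
  Weekly reports 90 × 0.18 = 16.2
  Term project 49 × 0.2 = 9.8
  Capstone 99 × 0.1 = 9.9
Sum = 78.21
Bonus assignment: 78.21 + 0 = 78.21
78.21 is ≥ 76 and < 79 → C+

C+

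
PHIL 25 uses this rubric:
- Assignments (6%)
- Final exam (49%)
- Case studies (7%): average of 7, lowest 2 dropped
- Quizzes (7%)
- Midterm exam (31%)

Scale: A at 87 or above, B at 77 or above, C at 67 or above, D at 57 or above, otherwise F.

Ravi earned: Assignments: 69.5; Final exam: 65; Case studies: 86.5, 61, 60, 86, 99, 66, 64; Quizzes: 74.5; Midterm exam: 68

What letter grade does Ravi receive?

Case studies: drop 60, 61 → average of remaining 5 = 401.5/5 = 80.3
Weighted total:
  Assignments 69.5 × 0.06 = 4.17
  Final exam 65 × 0.49 = 31.85
  Case studies 80.3 × 0.07 = 5.621
  Quizzes 74.5 × 0.07 = 5.215
  Midterm exam 68 × 0.31 = 21.08
Sum = 67.936
67.936 is ≥ 67 and < 77 → C

C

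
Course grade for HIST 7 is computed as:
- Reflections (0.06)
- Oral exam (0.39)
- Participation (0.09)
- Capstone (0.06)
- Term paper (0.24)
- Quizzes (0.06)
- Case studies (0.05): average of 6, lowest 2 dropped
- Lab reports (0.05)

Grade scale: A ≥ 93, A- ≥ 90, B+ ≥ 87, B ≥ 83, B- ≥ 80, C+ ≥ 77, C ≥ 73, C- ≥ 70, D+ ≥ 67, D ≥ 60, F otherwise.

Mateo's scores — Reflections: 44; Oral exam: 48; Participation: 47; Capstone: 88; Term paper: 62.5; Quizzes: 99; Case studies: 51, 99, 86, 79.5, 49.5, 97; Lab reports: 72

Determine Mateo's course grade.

Case studies: drop 49.5, 51 → average of remaining 4 = 361.5/4 = 90.375
Weighted total:
  Reflections 44 × 0.06 = 2.64
  Oral exam 48 × 0.39 = 18.72
  Participation 47 × 0.09 = 4.23
  Capstone 88 × 0.06 = 5.28
  Term paper 62.5 × 0.24 = 15
  Quizzes 99 × 0.06 = 5.94
  Case studies 90.375 × 0.05 = 4.51875
  Lab reports 72 × 0.05 = 3.6
Sum = 59.92875
59.92875 < 60 → F

F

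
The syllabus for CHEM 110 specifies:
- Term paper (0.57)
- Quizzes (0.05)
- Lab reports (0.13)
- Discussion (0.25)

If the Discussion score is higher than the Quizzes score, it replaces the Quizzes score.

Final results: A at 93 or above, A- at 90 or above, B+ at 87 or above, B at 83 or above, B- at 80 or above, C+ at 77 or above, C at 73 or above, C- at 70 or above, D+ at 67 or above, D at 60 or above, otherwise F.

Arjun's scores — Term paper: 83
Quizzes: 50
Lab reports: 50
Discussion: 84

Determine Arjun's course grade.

Discussion (84) > Quizzes (50), so Quizzes counts as 84.
Weighted total:
  Term paper 83 × 0.57 = 47.31
  Quizzes 84 × 0.05 = 4.2
  Lab reports 50 × 0.13 = 6.5
  Discussion 84 × 0.25 = 21
Sum = 79.01
79.01 is ≥ 77 and < 80 → C+

C+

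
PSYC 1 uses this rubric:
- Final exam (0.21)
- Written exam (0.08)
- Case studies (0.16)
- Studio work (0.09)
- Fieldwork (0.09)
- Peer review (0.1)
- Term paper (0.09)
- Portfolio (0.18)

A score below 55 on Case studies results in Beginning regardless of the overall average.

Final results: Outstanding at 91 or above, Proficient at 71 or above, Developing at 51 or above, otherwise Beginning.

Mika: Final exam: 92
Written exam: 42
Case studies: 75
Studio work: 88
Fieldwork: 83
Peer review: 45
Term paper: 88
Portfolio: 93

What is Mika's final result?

Case studies score 75 ≥ 55: minimum met.
Weighted total:
  Final exam 92 × 0.21 = 19.32
  Written exam 42 × 0.08 = 3.36
  Case studies 75 × 0.16 = 12
  Studio work 88 × 0.09 = 7.92
  Fieldwork 83 × 0.09 = 7.47
  Peer review 45 × 0.1 = 4.5
  Term paper 88 × 0.09 = 7.92
  Portfolio 93 × 0.18 = 16.74
Sum = 79.23
79.23 is ≥ 71 and < 91 → Proficient

Proficient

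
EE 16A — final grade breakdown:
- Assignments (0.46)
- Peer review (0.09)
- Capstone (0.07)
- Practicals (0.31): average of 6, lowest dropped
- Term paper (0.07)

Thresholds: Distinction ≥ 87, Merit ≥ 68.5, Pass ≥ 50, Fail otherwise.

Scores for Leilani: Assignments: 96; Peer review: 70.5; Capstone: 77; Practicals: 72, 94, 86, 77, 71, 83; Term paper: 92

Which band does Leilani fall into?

Distinction

Practicals: drop 71 → average of remaining 5 = 412/5 = 82.4
Weighted total:
  Assignments 96 × 0.46 = 44.16
  Peer review 70.5 × 0.09 = 6.345
  Capstone 77 × 0.07 = 5.39
  Practicals 82.4 × 0.31 = 25.544
  Term paper 92 × 0.07 = 6.44
Sum = 87.879
87.879 ≥ 87 → Distinction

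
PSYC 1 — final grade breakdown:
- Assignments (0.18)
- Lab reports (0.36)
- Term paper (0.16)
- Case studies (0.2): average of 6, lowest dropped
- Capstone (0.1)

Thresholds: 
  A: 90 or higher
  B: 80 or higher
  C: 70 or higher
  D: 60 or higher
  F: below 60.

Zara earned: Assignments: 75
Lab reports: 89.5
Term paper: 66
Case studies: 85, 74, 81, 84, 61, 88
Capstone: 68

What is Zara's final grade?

C

Case studies: drop 61 → average of remaining 5 = 412/5 = 82.4
Weighted total:
  Assignments 75 × 0.18 = 13.5
  Lab reports 89.5 × 0.36 = 32.22
  Term paper 66 × 0.16 = 10.56
  Case studies 82.4 × 0.2 = 16.48
  Capstone 68 × 0.1 = 6.8
Sum = 79.56
79.56 is ≥ 70 and < 80 → C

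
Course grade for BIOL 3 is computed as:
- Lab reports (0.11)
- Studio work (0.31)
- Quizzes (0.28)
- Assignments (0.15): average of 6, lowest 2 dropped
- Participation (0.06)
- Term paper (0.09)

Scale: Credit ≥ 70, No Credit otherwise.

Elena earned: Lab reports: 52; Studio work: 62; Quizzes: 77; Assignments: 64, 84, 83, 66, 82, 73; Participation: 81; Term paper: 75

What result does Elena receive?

Assignments: drop 64, 66 → average of remaining 4 = 322/4 = 80.5
Weighted total:
  Lab reports 52 × 0.11 = 5.72
  Studio work 62 × 0.31 = 19.22
  Quizzes 77 × 0.28 = 21.56
  Assignments 80.5 × 0.15 = 12.075
  Participation 81 × 0.06 = 4.86
  Term paper 75 × 0.09 = 6.75
Sum = 70.185
70.185 ≥ 70 → Credit

Credit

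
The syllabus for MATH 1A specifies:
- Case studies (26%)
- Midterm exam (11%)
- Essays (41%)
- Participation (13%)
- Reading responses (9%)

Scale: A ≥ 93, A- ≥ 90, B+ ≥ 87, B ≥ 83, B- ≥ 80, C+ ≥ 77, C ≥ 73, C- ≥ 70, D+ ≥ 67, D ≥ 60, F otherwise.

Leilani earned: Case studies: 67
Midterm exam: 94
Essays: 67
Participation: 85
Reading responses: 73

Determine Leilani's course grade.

Weighted total:
  Case studies 67 × 0.26 = 17.42
  Midterm exam 94 × 0.11 = 10.34
  Essays 67 × 0.41 = 27.47
  Participation 85 × 0.13 = 11.05
  Reading responses 73 × 0.09 = 6.57
Sum = 72.85
72.85 is ≥ 70 and < 73 → C-

C-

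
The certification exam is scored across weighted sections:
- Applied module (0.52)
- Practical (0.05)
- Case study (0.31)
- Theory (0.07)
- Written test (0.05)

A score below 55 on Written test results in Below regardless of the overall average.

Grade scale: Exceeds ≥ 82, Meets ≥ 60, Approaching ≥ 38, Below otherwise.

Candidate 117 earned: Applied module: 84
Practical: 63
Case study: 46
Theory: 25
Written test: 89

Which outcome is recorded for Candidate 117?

Meets

Written test score 89 ≥ 55: minimum met.
Weighted total:
  Applied module 84 × 0.52 = 43.68
  Practical 63 × 0.05 = 3.15
  Case study 46 × 0.31 = 14.26
  Theory 25 × 0.07 = 1.75
  Written test 89 × 0.05 = 4.45
Sum = 67.29
67.29 is ≥ 60 and < 82 → Meets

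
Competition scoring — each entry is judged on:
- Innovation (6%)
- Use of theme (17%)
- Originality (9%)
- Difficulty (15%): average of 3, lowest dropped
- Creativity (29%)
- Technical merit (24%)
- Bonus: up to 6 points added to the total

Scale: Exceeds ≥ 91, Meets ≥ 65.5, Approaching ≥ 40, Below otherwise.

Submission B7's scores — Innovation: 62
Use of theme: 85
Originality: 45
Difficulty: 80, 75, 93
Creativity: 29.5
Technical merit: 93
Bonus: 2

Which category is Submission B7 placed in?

Difficulty: drop 75 → average of remaining 2 = 173/2 = 86.5
Weighted total:
  Innovation 62 × 0.06 = 3.72
  Use of theme 85 × 0.17 = 14.45
  Originality 45 × 0.09 = 4.05
  Difficulty 86.5 × 0.15 = 12.975
  Creativity 29.5 × 0.29 = 8.555
  Technical merit 93 × 0.24 = 22.32
Sum = 66.07
Bonus: 66.07 + 2 = 68.07
68.07 is ≥ 65.5 and < 91 → Meets

Meets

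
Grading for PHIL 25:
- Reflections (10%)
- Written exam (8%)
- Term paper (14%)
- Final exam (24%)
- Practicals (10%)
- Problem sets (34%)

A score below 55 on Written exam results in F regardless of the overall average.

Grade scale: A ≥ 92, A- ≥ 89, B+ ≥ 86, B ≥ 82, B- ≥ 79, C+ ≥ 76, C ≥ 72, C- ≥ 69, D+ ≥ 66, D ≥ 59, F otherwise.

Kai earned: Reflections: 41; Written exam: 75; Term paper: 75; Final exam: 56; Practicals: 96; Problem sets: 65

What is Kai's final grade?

D

Written exam score 75 ≥ 55: minimum met.
Weighted total:
  Reflections 41 × 0.1 = 4.1
  Written exam 75 × 0.08 = 6
  Term paper 75 × 0.14 = 10.5
  Final exam 56 × 0.24 = 13.44
  Practicals 96 × 0.1 = 9.6
  Problem sets 65 × 0.34 = 22.1
Sum = 65.74
65.74 is ≥ 59 and < 66 → D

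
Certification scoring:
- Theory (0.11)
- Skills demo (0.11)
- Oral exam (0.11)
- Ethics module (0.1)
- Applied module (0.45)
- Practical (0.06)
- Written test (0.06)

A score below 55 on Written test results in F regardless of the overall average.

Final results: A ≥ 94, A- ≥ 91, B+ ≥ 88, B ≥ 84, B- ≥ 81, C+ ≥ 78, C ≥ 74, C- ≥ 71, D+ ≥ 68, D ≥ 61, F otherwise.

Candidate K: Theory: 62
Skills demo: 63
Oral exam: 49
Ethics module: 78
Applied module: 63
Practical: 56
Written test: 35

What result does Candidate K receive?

Written test score 35 < 55: minimum not met.
Weighted total:
  Theory 62 × 0.11 = 6.82
  Skills demo 63 × 0.11 = 6.93
  Oral exam 49 × 0.11 = 5.39
  Ethics module 78 × 0.1 = 7.8
  Applied module 63 × 0.45 = 28.35
  Practical 56 × 0.06 = 3.36
  Written test 35 × 0.06 = 2.1
Sum = 60.75
Because the Written test minimum was not met, the result is F.

F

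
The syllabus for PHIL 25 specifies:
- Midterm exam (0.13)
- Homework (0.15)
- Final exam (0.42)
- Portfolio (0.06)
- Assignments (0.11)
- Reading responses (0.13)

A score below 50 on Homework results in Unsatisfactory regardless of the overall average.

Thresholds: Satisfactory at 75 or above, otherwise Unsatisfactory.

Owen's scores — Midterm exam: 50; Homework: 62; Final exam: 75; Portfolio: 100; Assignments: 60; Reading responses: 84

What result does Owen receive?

Unsatisfactory

Homework score 62 ≥ 50: minimum met.
Weighted total:
  Midterm exam 50 × 0.13 = 6.5
  Homework 62 × 0.15 = 9.3
  Final exam 75 × 0.42 = 31.5
  Portfolio 100 × 0.06 = 6
  Assignments 60 × 0.11 = 6.6
  Reading responses 84 × 0.13 = 10.92
Sum = 70.82
70.82 < 75 → Unsatisfactory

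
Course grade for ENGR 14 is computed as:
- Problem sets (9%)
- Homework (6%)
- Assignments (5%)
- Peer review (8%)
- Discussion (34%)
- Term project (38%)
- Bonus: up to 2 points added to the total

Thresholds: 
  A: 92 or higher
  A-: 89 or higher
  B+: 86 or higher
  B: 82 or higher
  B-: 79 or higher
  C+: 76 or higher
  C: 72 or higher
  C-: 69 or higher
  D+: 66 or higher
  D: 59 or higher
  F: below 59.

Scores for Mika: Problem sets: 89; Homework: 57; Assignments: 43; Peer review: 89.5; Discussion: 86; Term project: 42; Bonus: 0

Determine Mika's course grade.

Weighted total:
  Problem sets 89 × 0.09 = 8.01
  Homework 57 × 0.06 = 3.42
  Assignments 43 × 0.05 = 2.15
  Peer review 89.5 × 0.08 = 7.16
  Discussion 86 × 0.34 = 29.24
  Term project 42 × 0.38 = 15.96
Sum = 65.94
Bonus: 65.94 + 0 = 65.94
65.94 is ≥ 59 and < 66 → D

D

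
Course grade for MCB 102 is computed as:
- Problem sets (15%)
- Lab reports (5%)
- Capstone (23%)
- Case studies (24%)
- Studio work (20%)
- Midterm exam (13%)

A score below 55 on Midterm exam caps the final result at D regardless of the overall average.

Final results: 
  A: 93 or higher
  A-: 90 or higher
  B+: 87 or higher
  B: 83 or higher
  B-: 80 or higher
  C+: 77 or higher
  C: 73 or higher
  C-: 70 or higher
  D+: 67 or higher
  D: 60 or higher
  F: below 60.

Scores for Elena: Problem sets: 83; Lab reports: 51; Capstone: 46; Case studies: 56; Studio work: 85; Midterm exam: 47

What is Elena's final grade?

D

Midterm exam score 47 < 55: minimum not met.
Weighted total:
  Problem sets 83 × 0.15 = 12.45
  Lab reports 51 × 0.05 = 2.55
  Capstone 46 × 0.23 = 10.58
  Case studies 56 × 0.24 = 13.44
  Studio work 85 × 0.2 = 17
  Midterm exam 47 × 0.13 = 6.11
Sum = 62.13
62.13 would be D; cap at D applies → D.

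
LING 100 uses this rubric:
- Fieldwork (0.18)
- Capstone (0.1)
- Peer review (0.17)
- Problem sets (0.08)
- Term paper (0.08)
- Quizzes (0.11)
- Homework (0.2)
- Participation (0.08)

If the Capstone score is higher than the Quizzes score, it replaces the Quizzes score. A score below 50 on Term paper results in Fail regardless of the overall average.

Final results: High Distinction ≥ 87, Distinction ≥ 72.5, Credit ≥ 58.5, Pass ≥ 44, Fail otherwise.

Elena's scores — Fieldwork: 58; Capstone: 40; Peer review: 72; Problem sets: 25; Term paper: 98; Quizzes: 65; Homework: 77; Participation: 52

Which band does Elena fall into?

Credit

Capstone (40) ≤ Quizzes (65), so Quizzes stays at 65.
Term paper score 98 ≥ 50: minimum met.
Weighted total:
  Fieldwork 58 × 0.18 = 10.44
  Capstone 40 × 0.1 = 4
  Peer review 72 × 0.17 = 12.24
  Problem sets 25 × 0.08 = 2
  Term paper 98 × 0.08 = 7.84
  Quizzes 65 × 0.11 = 7.15
  Homework 77 × 0.2 = 15.4
  Participation 52 × 0.08 = 4.16
Sum = 63.23
63.23 is ≥ 58.5 and < 72.5 → Credit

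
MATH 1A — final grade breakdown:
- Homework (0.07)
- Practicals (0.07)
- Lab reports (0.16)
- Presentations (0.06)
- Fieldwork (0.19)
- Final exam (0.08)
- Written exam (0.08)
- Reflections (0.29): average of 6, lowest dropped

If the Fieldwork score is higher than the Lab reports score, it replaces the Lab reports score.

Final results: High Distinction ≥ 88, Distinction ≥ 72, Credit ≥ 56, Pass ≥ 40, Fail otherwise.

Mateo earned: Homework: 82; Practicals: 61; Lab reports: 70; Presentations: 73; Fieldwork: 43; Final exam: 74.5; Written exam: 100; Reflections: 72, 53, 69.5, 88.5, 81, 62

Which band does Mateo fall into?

Credit

Reflections: drop 53 → average of remaining 5 = 373/5 = 74.6
Fieldwork (43) ≤ Lab reports (70), so Lab reports stays at 70.
Weighted total:
  Homework 82 × 0.07 = 5.74
  Practicals 61 × 0.07 = 4.27
  Lab reports 70 × 0.16 = 11.2
  Presentations 73 × 0.06 = 4.38
  Fieldwork 43 × 0.19 = 8.17
  Final exam 74.5 × 0.08 = 5.96
  Written exam 100 × 0.08 = 8
  Reflections 74.6 × 0.29 = 21.634
Sum = 69.354
69.354 is ≥ 56 and < 72 → Credit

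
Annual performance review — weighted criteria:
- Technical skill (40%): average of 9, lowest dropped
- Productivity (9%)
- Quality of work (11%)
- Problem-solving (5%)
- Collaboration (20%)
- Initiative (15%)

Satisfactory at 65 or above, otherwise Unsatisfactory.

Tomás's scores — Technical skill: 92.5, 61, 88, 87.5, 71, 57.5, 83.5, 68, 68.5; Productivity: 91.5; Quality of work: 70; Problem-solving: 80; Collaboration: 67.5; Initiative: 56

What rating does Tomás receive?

Satisfactory

Technical skill: drop 57.5 → average of remaining 8 = 620/8 = 77.5
Weighted total:
  Technical skill 77.5 × 0.4 = 31
  Productivity 91.5 × 0.09 = 8.235
  Quality of work 70 × 0.11 = 7.7
  Problem-solving 80 × 0.05 = 4
  Collaboration 67.5 × 0.2 = 13.5
  Initiative 56 × 0.15 = 8.4
Sum = 72.835
72.835 ≥ 65 → Satisfactory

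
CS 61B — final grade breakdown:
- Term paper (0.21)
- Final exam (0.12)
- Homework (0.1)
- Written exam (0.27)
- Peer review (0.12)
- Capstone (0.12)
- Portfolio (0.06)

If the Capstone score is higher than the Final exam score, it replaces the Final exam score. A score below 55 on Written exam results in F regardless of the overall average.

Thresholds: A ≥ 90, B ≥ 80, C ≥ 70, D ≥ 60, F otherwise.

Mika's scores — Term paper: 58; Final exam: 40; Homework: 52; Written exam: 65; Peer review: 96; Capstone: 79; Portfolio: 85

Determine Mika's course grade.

C

Capstone (79) > Final exam (40), so Final exam counts as 79.
Written exam score 65 ≥ 55: minimum met.
Weighted total:
  Term paper 58 × 0.21 = 12.18
  Final exam 79 × 0.12 = 9.48
  Homework 52 × 0.1 = 5.2
  Written exam 65 × 0.27 = 17.55
  Peer review 96 × 0.12 = 11.52
  Capstone 79 × 0.12 = 9.48
  Portfolio 85 × 0.06 = 5.1
Sum = 70.51
70.51 is ≥ 70 and < 80 → C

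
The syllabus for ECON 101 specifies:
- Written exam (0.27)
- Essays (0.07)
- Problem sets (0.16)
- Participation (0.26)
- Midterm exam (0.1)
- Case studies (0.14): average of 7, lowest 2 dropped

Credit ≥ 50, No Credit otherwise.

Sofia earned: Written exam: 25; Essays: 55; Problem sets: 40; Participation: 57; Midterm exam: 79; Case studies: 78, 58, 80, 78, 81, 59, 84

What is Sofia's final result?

Case studies: drop 58, 59 → average of remaining 5 = 401/5 = 80.2
Weighted total:
  Written exam 25 × 0.27 = 6.75
  Essays 55 × 0.07 = 3.85
  Problem sets 40 × 0.16 = 6.4
  Participation 57 × 0.26 = 14.82
  Midterm exam 79 × 0.1 = 7.9
  Case studies 80.2 × 0.14 = 11.228
Sum = 50.948
50.948 ≥ 50 → Credit

Credit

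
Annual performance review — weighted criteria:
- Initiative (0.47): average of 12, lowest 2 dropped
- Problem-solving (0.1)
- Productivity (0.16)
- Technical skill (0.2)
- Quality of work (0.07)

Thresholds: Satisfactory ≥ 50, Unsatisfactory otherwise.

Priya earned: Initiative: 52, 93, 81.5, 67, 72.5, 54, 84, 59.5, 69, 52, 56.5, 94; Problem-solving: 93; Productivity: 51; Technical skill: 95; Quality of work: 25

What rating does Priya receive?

Initiative: drop 52, 52 → average of remaining 10 = 731/10 = 73.1
Weighted total:
  Initiative 73.1 × 0.47 = 34.357
  Problem-solving 93 × 0.1 = 9.3
  Productivity 51 × 0.16 = 8.16
  Technical skill 95 × 0.2 = 19
  Quality of work 25 × 0.07 = 1.75
Sum = 72.567
72.567 ≥ 50 → Satisfactory

Satisfactory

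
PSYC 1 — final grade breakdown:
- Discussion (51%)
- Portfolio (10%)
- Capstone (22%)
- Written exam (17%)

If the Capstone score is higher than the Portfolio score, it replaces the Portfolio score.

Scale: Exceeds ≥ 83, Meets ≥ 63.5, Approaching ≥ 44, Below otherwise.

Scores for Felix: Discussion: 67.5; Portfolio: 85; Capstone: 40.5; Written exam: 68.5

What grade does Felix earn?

Approaching

Capstone (40.5) ≤ Portfolio (85), so Portfolio stays at 85.
Weighted total:
  Discussion 67.5 × 0.51 = 34.425
  Portfolio 85 × 0.1 = 8.5
  Capstone 40.5 × 0.22 = 8.91
  Written exam 68.5 × 0.17 = 11.645
Sum = 63.48
63.48 is ≥ 44 and < 63.5 → Approaching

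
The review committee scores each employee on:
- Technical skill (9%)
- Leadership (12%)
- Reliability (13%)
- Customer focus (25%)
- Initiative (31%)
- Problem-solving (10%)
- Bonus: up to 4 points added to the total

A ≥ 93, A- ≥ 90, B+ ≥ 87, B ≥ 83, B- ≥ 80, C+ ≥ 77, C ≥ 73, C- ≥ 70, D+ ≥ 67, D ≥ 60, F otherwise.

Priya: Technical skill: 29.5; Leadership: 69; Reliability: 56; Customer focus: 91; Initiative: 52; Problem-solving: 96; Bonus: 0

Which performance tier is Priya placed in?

D

Weighted total:
  Technical skill 29.5 × 0.09 = 2.655
  Leadership 69 × 0.12 = 8.28
  Reliability 56 × 0.13 = 7.28
  Customer focus 91 × 0.25 = 22.75
  Initiative 52 × 0.31 = 16.12
  Problem-solving 96 × 0.1 = 9.6
Sum = 66.685
Bonus: 66.685 + 0 = 66.685
66.685 is ≥ 60 and < 67 → D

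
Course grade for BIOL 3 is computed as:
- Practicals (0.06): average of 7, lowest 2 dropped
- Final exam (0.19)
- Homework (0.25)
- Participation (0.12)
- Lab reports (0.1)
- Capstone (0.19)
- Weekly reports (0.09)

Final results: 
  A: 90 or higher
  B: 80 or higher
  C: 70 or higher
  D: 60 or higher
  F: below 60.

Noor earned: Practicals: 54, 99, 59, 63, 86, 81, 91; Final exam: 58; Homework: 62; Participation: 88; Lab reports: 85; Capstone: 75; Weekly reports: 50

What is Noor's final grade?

Practicals: drop 54, 59 → average of remaining 5 = 420/5 = 84
Weighted total:
  Practicals 84 × 0.06 = 5.04
  Final exam 58 × 0.19 = 11.02
  Homework 62 × 0.25 = 15.5
  Participation 88 × 0.12 = 10.56
  Lab reports 85 × 0.1 = 8.5
  Capstone 75 × 0.19 = 14.25
  Weekly reports 50 × 0.09 = 4.5
Sum = 69.37
69.37 is ≥ 60 and < 70 → D

D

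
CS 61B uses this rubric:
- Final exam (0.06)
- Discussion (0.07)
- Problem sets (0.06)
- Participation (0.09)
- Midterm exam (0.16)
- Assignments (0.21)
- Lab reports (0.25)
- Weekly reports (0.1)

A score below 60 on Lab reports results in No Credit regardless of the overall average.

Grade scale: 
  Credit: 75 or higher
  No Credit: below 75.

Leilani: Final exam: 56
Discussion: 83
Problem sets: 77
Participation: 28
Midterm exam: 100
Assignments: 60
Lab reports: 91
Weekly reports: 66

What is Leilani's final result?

No Credit

Lab reports score 91 ≥ 60: minimum met.
Weighted total:
  Final exam 56 × 0.06 = 3.36
  Discussion 83 × 0.07 = 5.81
  Problem sets 77 × 0.06 = 4.62
  Participation 28 × 0.09 = 2.52
  Midterm exam 100 × 0.16 = 16
  Assignments 60 × 0.21 = 12.6
  Lab reports 91 × 0.25 = 22.75
  Weekly reports 66 × 0.1 = 6.6
Sum = 74.26
74.26 < 75 → No Credit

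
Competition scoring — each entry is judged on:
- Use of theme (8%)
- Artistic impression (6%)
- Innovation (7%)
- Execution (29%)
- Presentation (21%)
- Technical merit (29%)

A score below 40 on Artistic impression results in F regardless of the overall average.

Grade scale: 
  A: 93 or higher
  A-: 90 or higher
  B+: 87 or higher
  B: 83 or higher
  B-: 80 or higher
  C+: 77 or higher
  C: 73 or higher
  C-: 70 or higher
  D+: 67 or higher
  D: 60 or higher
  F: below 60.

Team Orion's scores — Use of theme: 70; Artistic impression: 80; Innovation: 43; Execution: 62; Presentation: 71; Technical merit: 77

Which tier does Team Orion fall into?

Artistic impression score 80 ≥ 40: minimum met.
Weighted total:
  Use of theme 70 × 0.08 = 5.6
  Artistic impression 80 × 0.06 = 4.8
  Innovation 43 × 0.07 = 3.01
  Execution 62 × 0.29 = 17.98
  Presentation 71 × 0.21 = 14.91
  Technical merit 77 × 0.29 = 22.33
Sum = 68.63
68.63 is ≥ 67 and < 70 → D+

D+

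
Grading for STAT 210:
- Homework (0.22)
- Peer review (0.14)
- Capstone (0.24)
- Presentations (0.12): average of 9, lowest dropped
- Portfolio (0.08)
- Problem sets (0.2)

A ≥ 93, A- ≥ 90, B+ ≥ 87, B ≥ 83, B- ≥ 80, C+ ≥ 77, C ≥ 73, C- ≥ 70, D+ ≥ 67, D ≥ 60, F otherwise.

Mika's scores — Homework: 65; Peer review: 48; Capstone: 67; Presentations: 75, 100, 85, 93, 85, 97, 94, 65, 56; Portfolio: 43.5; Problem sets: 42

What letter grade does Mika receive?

F

Presentations: drop 56 → average of remaining 8 = 694/8 = 86.75
Weighted total:
  Homework 65 × 0.22 = 14.3
  Peer review 48 × 0.14 = 6.72
  Capstone 67 × 0.24 = 16.08
  Presentations 86.75 × 0.12 = 10.41
  Portfolio 43.5 × 0.08 = 3.48
  Problem sets 42 × 0.2 = 8.4
Sum = 59.39
59.39 < 60 → F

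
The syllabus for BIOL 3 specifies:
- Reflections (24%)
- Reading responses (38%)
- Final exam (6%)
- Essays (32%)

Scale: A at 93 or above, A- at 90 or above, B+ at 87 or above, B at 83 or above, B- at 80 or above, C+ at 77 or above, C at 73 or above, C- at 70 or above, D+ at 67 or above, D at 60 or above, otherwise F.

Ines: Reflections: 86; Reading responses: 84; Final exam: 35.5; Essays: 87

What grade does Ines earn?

B-

Weighted total:
  Reflections 86 × 0.24 = 20.64
  Reading responses 84 × 0.38 = 31.92
  Final exam 35.5 × 0.06 = 2.13
  Essays 87 × 0.32 = 27.84
Sum = 82.53
82.53 is ≥ 80 and < 83 → B-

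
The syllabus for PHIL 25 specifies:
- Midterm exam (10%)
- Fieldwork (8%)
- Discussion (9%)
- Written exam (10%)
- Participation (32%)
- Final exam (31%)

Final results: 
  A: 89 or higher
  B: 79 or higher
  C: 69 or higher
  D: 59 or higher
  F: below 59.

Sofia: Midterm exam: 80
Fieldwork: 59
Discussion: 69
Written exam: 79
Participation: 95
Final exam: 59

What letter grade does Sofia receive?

Weighted total:
  Midterm exam 80 × 0.1 = 8
  Fieldwork 59 × 0.08 = 4.72
  Discussion 69 × 0.09 = 6.21
  Written exam 79 × 0.1 = 7.9
  Participation 95 × 0.32 = 30.4
  Final exam 59 × 0.31 = 18.29
Sum = 75.52
75.52 is ≥ 69 and < 79 → C

C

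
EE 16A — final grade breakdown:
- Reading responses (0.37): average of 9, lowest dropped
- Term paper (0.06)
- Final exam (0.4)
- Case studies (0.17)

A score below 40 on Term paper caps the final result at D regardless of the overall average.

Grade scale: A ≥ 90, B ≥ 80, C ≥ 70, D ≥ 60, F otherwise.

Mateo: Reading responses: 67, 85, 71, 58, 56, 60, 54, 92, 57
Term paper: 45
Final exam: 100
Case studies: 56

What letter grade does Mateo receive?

Reading responses: drop 54 → average of remaining 8 = 546/8 = 68.25
Term paper score 45 ≥ 40: minimum met.
Weighted total:
  Reading responses 68.25 × 0.37 = 25.2525
  Term paper 45 × 0.06 = 2.7
  Final exam 100 × 0.4 = 40
  Case studies 56 × 0.17 = 9.52
Sum = 77.4725
77.4725 is ≥ 70 and < 80 → C

C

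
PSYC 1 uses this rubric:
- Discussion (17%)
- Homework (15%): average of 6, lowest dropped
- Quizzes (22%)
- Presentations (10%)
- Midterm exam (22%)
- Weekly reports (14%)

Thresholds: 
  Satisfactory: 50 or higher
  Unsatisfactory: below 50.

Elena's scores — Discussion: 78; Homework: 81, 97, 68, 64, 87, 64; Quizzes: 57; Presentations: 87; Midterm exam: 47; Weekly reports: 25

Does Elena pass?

Satisfactory

Homework: drop 64 → average of remaining 5 = 397/5 = 79.4
Weighted total:
  Discussion 78 × 0.17 = 13.26
  Homework 79.4 × 0.15 = 11.91
  Quizzes 57 × 0.22 = 12.54
  Presentations 87 × 0.1 = 8.7
  Midterm exam 47 × 0.22 = 10.34
  Weekly reports 25 × 0.14 = 3.5
Sum = 60.25
60.25 ≥ 50 → Satisfactory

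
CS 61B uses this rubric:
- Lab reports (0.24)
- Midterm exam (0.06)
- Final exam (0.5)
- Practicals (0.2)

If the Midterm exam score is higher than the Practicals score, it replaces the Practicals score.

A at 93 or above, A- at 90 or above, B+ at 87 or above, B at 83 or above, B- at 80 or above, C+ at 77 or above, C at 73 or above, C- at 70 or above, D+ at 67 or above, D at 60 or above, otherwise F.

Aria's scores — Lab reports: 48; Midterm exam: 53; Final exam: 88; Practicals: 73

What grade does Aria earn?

C

Midterm exam (53) ≤ Practicals (73), so Practicals stays at 73.
Weighted total:
  Lab reports 48 × 0.24 = 11.52
  Midterm exam 53 × 0.06 = 3.18
  Final exam 88 × 0.5 = 44
  Practicals 73 × 0.2 = 14.6
Sum = 73.3
73.3 is ≥ 73 and < 77 → C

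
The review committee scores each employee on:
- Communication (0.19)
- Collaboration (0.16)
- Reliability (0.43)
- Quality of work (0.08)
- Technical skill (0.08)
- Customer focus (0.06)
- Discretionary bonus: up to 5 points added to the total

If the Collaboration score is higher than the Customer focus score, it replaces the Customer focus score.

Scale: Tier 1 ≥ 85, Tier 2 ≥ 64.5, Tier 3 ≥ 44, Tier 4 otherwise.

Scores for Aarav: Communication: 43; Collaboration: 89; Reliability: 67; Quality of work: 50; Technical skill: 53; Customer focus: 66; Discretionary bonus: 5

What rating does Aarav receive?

Collaboration (89) > Customer focus (66), so Customer focus counts as 89.
Weighted total:
  Communication 43 × 0.19 = 8.17
  Collaboration 89 × 0.16 = 14.24
  Reliability 67 × 0.43 = 28.81
  Quality of work 50 × 0.08 = 4
  Technical skill 53 × 0.08 = 4.24
  Customer focus 89 × 0.06 = 5.34
Sum = 64.8
Discretionary bonus: 64.8 + 5 = 69.8
69.8 is ≥ 64.5 and < 85 → Tier 2

Tier 2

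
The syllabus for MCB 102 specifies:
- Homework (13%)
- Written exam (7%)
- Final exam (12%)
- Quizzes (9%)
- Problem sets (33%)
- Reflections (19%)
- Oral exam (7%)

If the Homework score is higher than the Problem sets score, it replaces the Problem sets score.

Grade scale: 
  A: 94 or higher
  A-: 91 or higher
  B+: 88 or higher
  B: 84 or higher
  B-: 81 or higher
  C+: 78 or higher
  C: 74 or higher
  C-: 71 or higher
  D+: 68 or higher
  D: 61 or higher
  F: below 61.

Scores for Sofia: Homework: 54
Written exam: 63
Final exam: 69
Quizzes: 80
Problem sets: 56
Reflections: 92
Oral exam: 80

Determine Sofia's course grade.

Homework (54) ≤ Problem sets (56), so Problem sets stays at 56.
Weighted total:
  Homework 54 × 0.13 = 7.02
  Written exam 63 × 0.07 = 4.41
  Final exam 69 × 0.12 = 8.28
  Quizzes 80 × 0.09 = 7.2
  Problem sets 56 × 0.33 = 18.48
  Reflections 92 × 0.19 = 17.48
  Oral exam 80 × 0.07 = 5.6
Sum = 68.47
68.47 is ≥ 68 and < 71 → D+

D+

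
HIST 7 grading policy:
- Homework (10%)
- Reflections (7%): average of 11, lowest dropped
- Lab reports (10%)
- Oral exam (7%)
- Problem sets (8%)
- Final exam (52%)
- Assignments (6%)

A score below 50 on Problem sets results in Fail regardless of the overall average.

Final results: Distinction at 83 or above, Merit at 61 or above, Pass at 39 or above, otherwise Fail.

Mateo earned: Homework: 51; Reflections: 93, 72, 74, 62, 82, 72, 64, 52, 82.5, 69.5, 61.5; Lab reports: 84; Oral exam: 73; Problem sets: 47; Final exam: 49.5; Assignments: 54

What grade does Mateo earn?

Fail

Reflections: drop 52 → average of remaining 10 = 732.5/10 = 73.25
Problem sets score 47 < 50: minimum not met.
Weighted total:
  Homework 51 × 0.1 = 5.1
  Reflections 73.25 × 0.07 = 5.1275
  Lab reports 84 × 0.1 = 8.4
  Oral exam 73 × 0.07 = 5.11
  Problem sets 47 × 0.08 = 3.76
  Final exam 49.5 × 0.52 = 25.74
  Assignments 54 × 0.06 = 3.24
Sum = 56.4775
Because the Problem sets minimum was not met, the result is Fail.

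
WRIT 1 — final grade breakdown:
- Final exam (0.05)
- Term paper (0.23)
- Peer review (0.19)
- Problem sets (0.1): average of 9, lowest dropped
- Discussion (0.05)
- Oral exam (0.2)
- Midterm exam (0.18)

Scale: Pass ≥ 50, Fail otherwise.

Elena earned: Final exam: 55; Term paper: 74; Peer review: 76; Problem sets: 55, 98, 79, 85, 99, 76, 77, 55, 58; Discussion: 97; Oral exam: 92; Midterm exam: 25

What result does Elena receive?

Pass

Problem sets: drop 55 → average of remaining 8 = 627/8 = 78.375
Weighted total:
  Final exam 55 × 0.05 = 2.75
  Term paper 74 × 0.23 = 17.02
  Peer review 76 × 0.19 = 14.44
  Problem sets 78.375 × 0.1 = 7.8375
  Discussion 97 × 0.05 = 4.85
  Oral exam 92 × 0.2 = 18.4
  Midterm exam 25 × 0.18 = 4.5
Sum = 69.7975
69.7975 ≥ 50 → Pass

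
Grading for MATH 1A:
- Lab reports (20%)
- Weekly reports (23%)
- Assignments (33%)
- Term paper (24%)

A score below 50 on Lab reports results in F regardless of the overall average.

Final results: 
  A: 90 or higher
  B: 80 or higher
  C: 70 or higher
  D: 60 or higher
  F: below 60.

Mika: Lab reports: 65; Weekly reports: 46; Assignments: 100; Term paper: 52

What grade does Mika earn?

Lab reports score 65 ≥ 50: minimum met.
Weighted total:
  Lab reports 65 × 0.2 = 13
  Weekly reports 46 × 0.23 = 10.58
  Assignments 100 × 0.33 = 33
  Term paper 52 × 0.24 = 12.48
Sum = 69.06
69.06 is ≥ 60 and < 70 → D

D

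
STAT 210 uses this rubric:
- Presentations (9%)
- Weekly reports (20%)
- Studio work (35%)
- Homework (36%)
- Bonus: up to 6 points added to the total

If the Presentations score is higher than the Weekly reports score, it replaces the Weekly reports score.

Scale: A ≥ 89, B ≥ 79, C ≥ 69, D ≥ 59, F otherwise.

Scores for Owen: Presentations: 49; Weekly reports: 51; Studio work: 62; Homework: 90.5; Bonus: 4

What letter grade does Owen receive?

Presentations (49) ≤ Weekly reports (51), so Weekly reports stays at 51.
Weighted total:
  Presentations 49 × 0.09 = 4.41
  Weekly reports 51 × 0.2 = 10.2
  Studio work 62 × 0.35 = 21.7
  Homework 90.5 × 0.36 = 32.58
Sum = 68.89
Bonus: 68.89 + 4 = 72.89
72.89 is ≥ 69 and < 79 → C

C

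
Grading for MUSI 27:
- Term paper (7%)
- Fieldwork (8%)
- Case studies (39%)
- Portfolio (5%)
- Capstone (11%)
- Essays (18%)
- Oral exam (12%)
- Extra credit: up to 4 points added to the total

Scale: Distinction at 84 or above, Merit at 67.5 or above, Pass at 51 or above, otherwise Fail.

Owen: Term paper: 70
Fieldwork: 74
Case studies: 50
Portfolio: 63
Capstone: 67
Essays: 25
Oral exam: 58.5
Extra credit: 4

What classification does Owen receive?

Pass

Weighted total:
  Term paper 70 × 0.07 = 4.9
  Fieldwork 74 × 0.08 = 5.92
  Case studies 50 × 0.39 = 19.5
  Portfolio 63 × 0.05 = 3.15
  Capstone 67 × 0.11 = 7.37
  Essays 25 × 0.18 = 4.5
  Oral exam 58.5 × 0.12 = 7.02
Sum = 52.36
Extra credit: 52.36 + 4 = 56.36
56.36 is ≥ 51 and < 67.5 → Pass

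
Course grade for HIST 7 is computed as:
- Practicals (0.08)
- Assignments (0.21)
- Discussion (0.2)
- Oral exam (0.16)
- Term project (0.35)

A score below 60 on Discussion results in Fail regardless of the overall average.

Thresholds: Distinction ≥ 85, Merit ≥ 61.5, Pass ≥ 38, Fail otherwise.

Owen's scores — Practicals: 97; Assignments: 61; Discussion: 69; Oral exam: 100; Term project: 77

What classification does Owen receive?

Merit

Discussion score 69 ≥ 60: minimum met.
Weighted total:
  Practicals 97 × 0.08 = 7.76
  Assignments 61 × 0.21 = 12.81
  Discussion 69 × 0.2 = 13.8
  Oral exam 100 × 0.16 = 16
  Term project 77 × 0.35 = 26.95
Sum = 77.32
77.32 is ≥ 61.5 and < 85 → Merit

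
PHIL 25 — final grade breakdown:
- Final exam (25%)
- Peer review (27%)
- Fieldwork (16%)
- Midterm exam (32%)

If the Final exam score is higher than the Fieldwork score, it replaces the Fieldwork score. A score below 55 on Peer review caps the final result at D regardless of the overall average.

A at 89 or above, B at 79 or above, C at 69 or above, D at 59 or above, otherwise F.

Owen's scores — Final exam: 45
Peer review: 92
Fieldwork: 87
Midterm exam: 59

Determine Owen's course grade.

D

Final exam (45) ≤ Fieldwork (87), so Fieldwork stays at 87.
Peer review score 92 ≥ 55: minimum met.
Weighted total:
  Final exam 45 × 0.25 = 11.25
  Peer review 92 × 0.27 = 24.84
  Fieldwork 87 × 0.16 = 13.92
  Midterm exam 59 × 0.32 = 18.88
Sum = 68.89
68.89 is ≥ 59 and < 69 → D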